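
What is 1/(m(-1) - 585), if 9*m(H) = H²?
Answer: -9/5264 ≈ -0.0017097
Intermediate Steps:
m(H) = H²/9
1/(m(-1) - 585) = 1/((⅑)*(-1)² - 585) = 1/((⅑)*1 - 585) = 1/(⅑ - 585) = 1/(-5264/9) = -9/5264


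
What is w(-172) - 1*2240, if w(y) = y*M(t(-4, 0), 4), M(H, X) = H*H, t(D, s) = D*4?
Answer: -46272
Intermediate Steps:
t(D, s) = 4*D
M(H, X) = H²
w(y) = 256*y (w(y) = y*(4*(-4))² = y*(-16)² = y*256 = 256*y)
w(-172) - 1*2240 = 256*(-172) - 1*2240 = -44032 - 2240 = -46272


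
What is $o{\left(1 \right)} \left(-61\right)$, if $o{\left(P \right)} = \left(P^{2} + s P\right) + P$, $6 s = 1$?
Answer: $- \frac{793}{6} \approx -132.17$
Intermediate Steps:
$s = \frac{1}{6}$ ($s = \frac{1}{6} \cdot 1 = \frac{1}{6} \approx 0.16667$)
$o{\left(P \right)} = P^{2} + \frac{7 P}{6}$ ($o{\left(P \right)} = \left(P^{2} + \frac{P}{6}\right) + P = P^{2} + \frac{7 P}{6}$)
$o{\left(1 \right)} \left(-61\right) = \frac{1}{6} \cdot 1 \left(7 + 6 \cdot 1\right) \left(-61\right) = \frac{1}{6} \cdot 1 \left(7 + 6\right) \left(-61\right) = \frac{1}{6} \cdot 1 \cdot 13 \left(-61\right) = \frac{13}{6} \left(-61\right) = - \frac{793}{6}$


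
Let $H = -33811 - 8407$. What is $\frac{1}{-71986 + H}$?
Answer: $- \frac{1}{114204} \approx -8.7563 \cdot 10^{-6}$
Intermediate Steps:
$H = -42218$ ($H = -33811 - 8407 = -42218$)
$\frac{1}{-71986 + H} = \frac{1}{-71986 - 42218} = \frac{1}{-114204} = - \frac{1}{114204}$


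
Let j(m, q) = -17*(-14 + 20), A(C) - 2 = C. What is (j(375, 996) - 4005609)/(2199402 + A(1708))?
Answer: -445079/244568 ≈ -1.8199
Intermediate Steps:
A(C) = 2 + C
j(m, q) = -102 (j(m, q) = -17*6 = -102)
(j(375, 996) - 4005609)/(2199402 + A(1708)) = (-102 - 4005609)/(2199402 + (2 + 1708)) = -4005711/(2199402 + 1710) = -4005711/2201112 = -4005711*1/2201112 = -445079/244568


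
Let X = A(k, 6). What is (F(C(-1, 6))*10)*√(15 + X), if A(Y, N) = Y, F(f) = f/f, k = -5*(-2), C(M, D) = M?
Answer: 50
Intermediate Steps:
k = 10
F(f) = 1
X = 10
(F(C(-1, 6))*10)*√(15 + X) = (1*10)*√(15 + 10) = 10*√25 = 10*5 = 50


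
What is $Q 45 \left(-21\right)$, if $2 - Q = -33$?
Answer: $-33075$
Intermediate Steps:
$Q = 35$ ($Q = 2 - -33 = 2 + 33 = 35$)
$Q 45 \left(-21\right) = 35 \cdot 45 \left(-21\right) = 1575 \left(-21\right) = -33075$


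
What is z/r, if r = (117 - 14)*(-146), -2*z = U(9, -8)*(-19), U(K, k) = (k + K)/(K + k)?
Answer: -19/30076 ≈ -0.00063173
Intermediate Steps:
U(K, k) = 1 (U(K, k) = (K + k)/(K + k) = 1)
z = 19/2 (z = -(-19)/2 = -½*(-19) = 19/2 ≈ 9.5000)
r = -15038 (r = 103*(-146) = -15038)
z/r = (19/2)/(-15038) = (19/2)*(-1/15038) = -19/30076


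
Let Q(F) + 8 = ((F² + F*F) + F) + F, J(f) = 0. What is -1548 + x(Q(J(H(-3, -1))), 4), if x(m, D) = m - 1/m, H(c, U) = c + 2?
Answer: -12447/8 ≈ -1555.9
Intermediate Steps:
H(c, U) = 2 + c
Q(F) = -8 + 2*F + 2*F² (Q(F) = -8 + (((F² + F*F) + F) + F) = -8 + (((F² + F²) + F) + F) = -8 + ((2*F² + F) + F) = -8 + ((F + 2*F²) + F) = -8 + (2*F + 2*F²) = -8 + 2*F + 2*F²)
-1548 + x(Q(J(H(-3, -1))), 4) = -1548 + ((-8 + 2*0 + 2*0²) - 1/(-8 + 2*0 + 2*0²)) = -1548 + ((-8 + 0 + 2*0) - 1/(-8 + 0 + 2*0)) = -1548 + ((-8 + 0 + 0) - 1/(-8 + 0 + 0)) = -1548 + (-8 - 1/(-8)) = -1548 + (-8 - 1*(-⅛)) = -1548 + (-8 + ⅛) = -1548 - 63/8 = -12447/8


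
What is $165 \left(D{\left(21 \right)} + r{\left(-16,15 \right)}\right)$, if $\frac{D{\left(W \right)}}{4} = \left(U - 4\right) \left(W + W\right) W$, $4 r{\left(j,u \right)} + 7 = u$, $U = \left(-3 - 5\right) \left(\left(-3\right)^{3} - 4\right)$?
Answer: $142037610$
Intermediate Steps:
$U = 248$ ($U = - 8 \left(-27 - 4\right) = \left(-8\right) \left(-31\right) = 248$)
$r{\left(j,u \right)} = - \frac{7}{4} + \frac{u}{4}$
$D{\left(W \right)} = 1952 W^{2}$ ($D{\left(W \right)} = 4 \left(248 - 4\right) \left(W + W\right) W = 4 \cdot 244 \cdot 2 W W = 4 \cdot 488 W W = 4 \cdot 488 W^{2} = 1952 W^{2}$)
$165 \left(D{\left(21 \right)} + r{\left(-16,15 \right)}\right) = 165 \left(1952 \cdot 21^{2} + \left(- \frac{7}{4} + \frac{1}{4} \cdot 15\right)\right) = 165 \left(1952 \cdot 441 + \left(- \frac{7}{4} + \frac{15}{4}\right)\right) = 165 \left(860832 + 2\right) = 165 \cdot 860834 = 142037610$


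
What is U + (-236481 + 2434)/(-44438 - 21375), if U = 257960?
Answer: 1543395957/5983 ≈ 2.5796e+5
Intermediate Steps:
U + (-236481 + 2434)/(-44438 - 21375) = 257960 + (-236481 + 2434)/(-44438 - 21375) = 257960 - 234047/(-65813) = 257960 - 234047*(-1/65813) = 257960 + 21277/5983 = 1543395957/5983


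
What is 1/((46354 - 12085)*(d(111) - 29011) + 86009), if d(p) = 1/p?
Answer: -37/36781390727 ≈ -1.0059e-9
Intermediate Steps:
1/((46354 - 12085)*(d(111) - 29011) + 86009) = 1/((46354 - 12085)*(1/111 - 29011) + 86009) = 1/(34269*(1/111 - 29011) + 86009) = 1/(34269*(-3220220/111) + 86009) = 1/(-36784573060/37 + 86009) = 1/(-36781390727/37) = -37/36781390727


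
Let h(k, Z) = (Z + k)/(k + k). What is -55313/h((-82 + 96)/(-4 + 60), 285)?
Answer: -110626/1141 ≈ -96.955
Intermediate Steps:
h(k, Z) = (Z + k)/(2*k) (h(k, Z) = (Z + k)/((2*k)) = (Z + k)*(1/(2*k)) = (Z + k)/(2*k))
-55313/h((-82 + 96)/(-4 + 60), 285) = -55313*2*(-82 + 96)/((-4 + 60)*(285 + (-82 + 96)/(-4 + 60))) = -55313*1/(2*(285 + 14/56)) = -55313*1/(2*(285 + 14*(1/56))) = -55313*1/(2*(285 + 1/4)) = -55313/((1/2)*4*(1141/4)) = -55313/1141/2 = -55313*2/1141 = -110626/1141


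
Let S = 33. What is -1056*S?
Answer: -34848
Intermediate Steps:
-1056*S = -1056*33 = -34848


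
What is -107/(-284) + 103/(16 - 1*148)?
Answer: -1891/4686 ≈ -0.40354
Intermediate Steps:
-107/(-284) + 103/(16 - 1*148) = -107*(-1/284) + 103/(16 - 148) = 107/284 + 103/(-132) = 107/284 + 103*(-1/132) = 107/284 - 103/132 = -1891/4686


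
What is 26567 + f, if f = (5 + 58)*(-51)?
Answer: 23354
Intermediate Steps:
f = -3213 (f = 63*(-51) = -3213)
26567 + f = 26567 - 3213 = 23354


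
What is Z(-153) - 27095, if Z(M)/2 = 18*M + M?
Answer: -32909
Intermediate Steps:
Z(M) = 38*M (Z(M) = 2*(18*M + M) = 2*(19*M) = 38*M)
Z(-153) - 27095 = 38*(-153) - 27095 = -5814 - 27095 = -32909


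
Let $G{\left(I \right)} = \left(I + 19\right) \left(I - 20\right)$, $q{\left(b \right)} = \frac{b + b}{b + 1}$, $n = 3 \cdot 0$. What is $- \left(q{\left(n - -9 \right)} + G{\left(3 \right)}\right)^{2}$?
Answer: $- \frac{3463321}{25} \approx -1.3853 \cdot 10^{5}$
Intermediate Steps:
$n = 0$
$q{\left(b \right)} = \frac{2 b}{1 + b}$
$G{\left(I \right)} = \left(-20 + I\right) \left(19 + I\right)$ ($G{\left(I \right)} = \left(19 + I\right) \left(-20 + I\right) = \left(-20 + I\right) \left(19 + I\right)$)
$- \left(q{\left(n - -9 \right)} + G{\left(3 \right)}\right)^{2} = - \left(\frac{2 \left(0 - -9\right)}{1 + \left(0 - -9\right)} - \left(383 - 9\right)\right)^{2} = - \left(\frac{2 \left(0 + 9\right)}{1 + \left(0 + 9\right)} - 374\right)^{2} = - \left(2 \cdot 9 \frac{1}{1 + 9} - 374\right)^{2} = - \left(2 \cdot 9 \cdot \frac{1}{10} - 374\right)^{2} = - \left(\frac{9}{5} - 374\right)^{2} = - \left(- \frac{1861}{5}\right)^{2} = \left(-1\right) \frac{3463321}{25} = - \frac{3463321}{25}$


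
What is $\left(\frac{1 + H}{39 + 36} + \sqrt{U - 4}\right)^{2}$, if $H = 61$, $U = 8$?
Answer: $\frac{44944}{5625} \approx 7.99$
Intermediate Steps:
$\left(\frac{1 + H}{39 + 36} + \sqrt{U - 4}\right)^{2} = \left(\frac{1 + 61}{39 + 36} + \sqrt{8 - 4}\right)^{2} = \left(\frac{62}{75} + \sqrt{4}\right)^{2} = \left(62 \cdot \frac{1}{75} + 2\right)^{2} = \left(\frac{62}{75} + 2\right)^{2} = \left(\frac{212}{75}\right)^{2} = \frac{44944}{5625}$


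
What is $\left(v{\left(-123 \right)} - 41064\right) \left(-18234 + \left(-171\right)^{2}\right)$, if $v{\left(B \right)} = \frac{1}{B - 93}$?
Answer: $- \frac{10847795975}{24} \approx -4.5199 \cdot 10^{8}$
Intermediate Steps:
$v{\left(B \right)} = \frac{1}{-93 + B}$
$\left(v{\left(-123 \right)} - 41064\right) \left(-18234 + \left(-171\right)^{2}\right) = \left(\frac{1}{-93 - 123} - 41064\right) \left(-18234 + \left(-171\right)^{2}\right) = \left(\frac{1}{-216} - 41064\right) \left(-18234 + 29241\right) = \left(- \frac{1}{216} - 41064\right) 11007 = \left(- \frac{8869825}{216}\right) 11007 = - \frac{10847795975}{24}$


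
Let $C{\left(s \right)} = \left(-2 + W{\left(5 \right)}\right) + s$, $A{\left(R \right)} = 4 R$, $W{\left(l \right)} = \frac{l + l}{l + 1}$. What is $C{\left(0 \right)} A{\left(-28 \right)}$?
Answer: $\frac{112}{3} \approx 37.333$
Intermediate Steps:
$W{\left(l \right)} = \frac{2 l}{1 + l}$
$C{\left(s \right)} = - \frac{1}{3} + s$ ($C{\left(s \right)} = \left(-2 + 2 \cdot 5 \frac{1}{1 + 5}\right) + s = \left(-2 + 2 \cdot 5 \cdot \frac{1}{6}\right) + s = \left(-2 + \frac{5}{3}\right) + s = - \frac{1}{3} + s$)
$C{\left(0 \right)} A{\left(-28 \right)} = \left(- \frac{1}{3} + 0\right) 4 \left(-28\right) = \left(- \frac{1}{3}\right) \left(-112\right) = \frac{112}{3}$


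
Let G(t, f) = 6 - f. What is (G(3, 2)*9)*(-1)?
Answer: -36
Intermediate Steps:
(G(3, 2)*9)*(-1) = ((6 - 1*2)*9)*(-1) = ((6 - 2)*9)*(-1) = (4*9)*(-1) = 36*(-1) = -36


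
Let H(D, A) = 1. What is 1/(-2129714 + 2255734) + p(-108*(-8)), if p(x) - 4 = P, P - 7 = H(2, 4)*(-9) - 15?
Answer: -1638259/126020 ≈ -13.000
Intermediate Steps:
P = -17 (P = 7 + (1*(-9) - 15) = 7 + (-9 - 15) = 7 - 24 = -17)
p(x) = -13 (p(x) = 4 - 17 = -13)
1/(-2129714 + 2255734) + p(-108*(-8)) = 1/(-2129714 + 2255734) - 13 = 1/126020 - 13 = -1638259/126020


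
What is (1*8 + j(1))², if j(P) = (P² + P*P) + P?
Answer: 121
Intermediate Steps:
j(P) = P + 2*P² (j(P) = (P² + P²) + P = 2*P² + P = P + 2*P²)
(1*8 + j(1))² = (1*8 + 1*(1 + 2*1))² = (8 + 1*(1 + 2))² = (8 + 1*3)² = (8 + 3)² = 11² = 121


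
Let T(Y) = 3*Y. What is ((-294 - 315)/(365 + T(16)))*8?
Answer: -696/59 ≈ -11.797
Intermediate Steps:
((-294 - 315)/(365 + T(16)))*8 = ((-294 - 315)/(365 + 3*16))*8 = -609/(365 + 48)*8 = -609/413*8 = -609*1/413*8 = -87/59*8 = -696/59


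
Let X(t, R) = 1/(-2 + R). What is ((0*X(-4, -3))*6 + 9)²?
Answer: 81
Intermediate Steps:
((0*X(-4, -3))*6 + 9)² = ((0/(-2 - 3))*6 + 9)² = ((0/(-5))*6 + 9)² = ((0*(-⅕))*6 + 9)² = (0*6 + 9)² = (0 + 9)² = 9² = 81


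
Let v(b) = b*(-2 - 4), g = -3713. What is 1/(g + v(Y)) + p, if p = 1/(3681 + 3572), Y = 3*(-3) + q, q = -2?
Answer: -3606/26451691 ≈ -0.00013632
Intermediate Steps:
Y = -11 (Y = 3*(-3) - 2 = -9 - 2 = -11)
p = 1/7253 ≈ 0.00013787
v(b) = -6*b (v(b) = b*(-6) = -6*b)
1/(g + v(Y)) + p = 1/(-3713 - 6*(-11)) + 1/7253 = 1/(-3713 + 66) + 1/7253 = 1/(-3647) + 1/7253 = -1/3647 + 1/7253 = -3606/26451691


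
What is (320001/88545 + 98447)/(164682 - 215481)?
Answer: -2905769872/1499332485 ≈ -1.9380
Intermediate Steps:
(320001/88545 + 98447)/(164682 - 215481) = (320001*(1/88545) + 98447)/(-50799) = (106667/29515 + 98447)*(-1/50799) = (2905769872/29515)*(-1/50799) = -2905769872/1499332485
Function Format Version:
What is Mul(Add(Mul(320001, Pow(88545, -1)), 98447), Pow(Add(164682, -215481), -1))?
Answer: Rational(-2905769872, 1499332485) ≈ -1.9380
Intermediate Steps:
Mul(Add(Mul(320001, Pow(88545, -1)), 98447), Pow(Add(164682, -215481), -1)) = Mul(Add(Mul(320001, Rational(1, 88545)), 98447), Pow(-50799, -1)) = Mul(Add(Rational(106667, 29515), 98447), Rational(-1, 50799)) = Mul(Rational(2905769872, 29515), Rational(-1, 50799)) = Rational(-2905769872, 1499332485)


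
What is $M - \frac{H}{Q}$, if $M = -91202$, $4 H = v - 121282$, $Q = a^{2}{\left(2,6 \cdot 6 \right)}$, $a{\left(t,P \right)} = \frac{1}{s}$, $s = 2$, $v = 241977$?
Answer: $-211897$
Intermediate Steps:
$a{\left(t,P \right)} = \frac{1}{2}$
$Q = \frac{1}{4}$ ($Q = \left(\frac{1}{2}\right)^{2} = \frac{1}{4} \approx 0.25$)
$H = \frac{120695}{4}$ ($H = \frac{241977 - 121282}{4} = \frac{1}{4} \cdot 120695 = \frac{120695}{4} \approx 30174.0$)
$M - \frac{H}{Q} = -91202 - \frac{120695 \frac{1}{\frac{1}{4}}}{4} = -91202 - \frac{120695}{4} \cdot 4 = -91202 - 120695 = -211897$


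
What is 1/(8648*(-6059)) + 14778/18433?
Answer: 774341054063/965856610456 ≈ 0.80171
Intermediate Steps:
1/(8648*(-6059)) + 14778/18433 = (1/8648)*(-1/6059) + 14778*(1/18433) = -1/52398232 + 14778/18433 = 774341054063/965856610456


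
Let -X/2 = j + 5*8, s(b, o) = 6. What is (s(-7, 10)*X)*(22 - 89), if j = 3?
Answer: 34572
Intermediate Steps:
X = -86 (X = -2*(3 + 5*8) = -2*(3 + 40) = -2*43 = -86)
(s(-7, 10)*X)*(22 - 89) = (6*(-86))*(22 - 89) = -516*(-67) = 34572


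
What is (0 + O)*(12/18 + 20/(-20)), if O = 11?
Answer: -11/3 ≈ -3.6667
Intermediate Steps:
(0 + O)*(12/18 + 20/(-20)) = (0 + 11)*(12/18 + 20/(-20)) = 11*(12*(1/18) + 20*(-1/20)) = 11*(⅔ - 1) = 11*(-⅓) = -11/3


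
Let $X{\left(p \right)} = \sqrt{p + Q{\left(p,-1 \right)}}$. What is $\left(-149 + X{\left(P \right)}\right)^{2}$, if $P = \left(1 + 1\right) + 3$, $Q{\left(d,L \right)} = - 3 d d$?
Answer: $\left(149 - i \sqrt{70}\right)^{2} \approx 22131.0 - 2493.2 i$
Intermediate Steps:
$Q{\left(d,L \right)} = - 3 d^{2}$
$P = 5$ ($P = 2 + 3 = 5$)
$X{\left(p \right)} = \sqrt{p - 3 p^{2}}$
$\left(-149 + X{\left(P \right)}\right)^{2} = \left(-149 + \sqrt{5 \left(1 - 15\right)}\right)^{2} = \left(-149 + \sqrt{5 \left(-14\right)}\right)^{2} = \left(-149 + \sqrt{-70}\right)^{2} = \left(-149 + i \sqrt{70}\right)^{2}$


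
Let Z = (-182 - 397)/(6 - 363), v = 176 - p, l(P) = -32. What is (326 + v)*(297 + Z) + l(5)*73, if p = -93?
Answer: 175344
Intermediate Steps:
v = 269 (v = 176 - 1*(-93) = 176 + 93 = 269)
Z = 193/119 (Z = -579/(-357) = -579*(-1/357) = 193/119 ≈ 1.6218)
(326 + v)*(297 + Z) + l(5)*73 = (326 + 269)*(297 + 193/119) - 32*73 = 595*(35536/119) - 2336 = 177680 - 2336 = 175344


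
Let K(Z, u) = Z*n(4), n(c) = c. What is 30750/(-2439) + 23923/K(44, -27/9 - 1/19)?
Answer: 17645399/143088 ≈ 123.32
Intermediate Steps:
K(Z, u) = 4*Z (K(Z, u) = Z*4 = 4*Z)
30750/(-2439) + 23923/K(44, -27/9 - 1/19) = 30750/(-2439) + 23923/((4*44)) = 30750*(-1/2439) + 23923/176 = -10250/813 + 23923*(1/176) = -10250/813 + 23923/176 = 17645399/143088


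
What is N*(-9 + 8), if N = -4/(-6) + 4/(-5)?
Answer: 2/15 ≈ 0.13333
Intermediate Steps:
N = -2/15 (N = -4*(-⅙) + 4*(-⅕) = ⅔ - ⅘ = -2/15 ≈ -0.13333)
N*(-9 + 8) = -2*(-9 + 8)/15 = -2/15*(-1) = 2/15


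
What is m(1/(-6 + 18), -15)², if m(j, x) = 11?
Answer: 121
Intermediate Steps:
m(1/(-6 + 18), -15)² = 11² = 121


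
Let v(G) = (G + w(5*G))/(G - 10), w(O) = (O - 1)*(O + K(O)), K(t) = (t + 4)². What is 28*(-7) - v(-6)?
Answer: -1448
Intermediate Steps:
K(t) = (4 + t)²
w(O) = (-1 + O)*(O + (4 + O)²) (w(O) = (O - 1)*(O + (4 + O)²) = (-1 + O)*(O + (4 + O)²))
v(G) = (-16 + 36*G + 125*G³ + 200*G²)/(-10 + G) (v(G) = (G + (-16 + (5*G)³ + 7*(5*G) + 8*(5*G)²))/(G - 10) = (G + (-16 + 125*G³ + 35*G + 8*(25*G²)))/(-10 + G) = (G + (-16 + 125*G³ + 35*G + 200*G²))/(-10 + G) = (G + (-16 + 35*G + 125*G³ + 200*G²))/(-10 + G) = (-16 + 36*G + 125*G³ + 200*G²)/(-10 + G))
28*(-7) - v(-6) = 28*(-7) - (-16 + 36*(-6) + 125*(-6)³ + 200*(-6)²)/(-10 - 6) = -196 - (-16 - 216 + 125*(-216) + 200*36)/(-16) = -196 - (-1)*(-16 - 216 - 27000 + 7200)/16 = -196 - (-1)*(-20032)/16 = -196 - 1*1252 = -196 - 1252 = -1448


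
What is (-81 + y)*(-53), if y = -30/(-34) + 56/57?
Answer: 4064146/969 ≈ 4194.2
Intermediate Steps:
y = 1807/969 (y = -30*(-1/34) + 56*(1/57) = 15/17 + 56/57 = 1807/969 ≈ 1.8648)
(-81 + y)*(-53) = (-81 + 1807/969)*(-53) = -76682/969*(-53) = 4064146/969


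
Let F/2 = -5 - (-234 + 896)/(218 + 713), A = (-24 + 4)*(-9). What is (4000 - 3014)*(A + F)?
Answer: 154748756/931 ≈ 1.6622e+5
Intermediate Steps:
A = 180 (A = -20*(-9) = 180)
F = -10634/931 (F = 2*(-5 - (-234 + 896)/(218 + 713)) = 2*(-5 - 662/931) = 2*(-5317/931) = -10634/931 ≈ -11.422)
(4000 - 3014)*(A + F) = (4000 - 3014)*(180 - 10634/931) = 986*(156946/931) = 154748756/931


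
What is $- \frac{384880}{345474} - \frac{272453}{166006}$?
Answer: $- \frac{4647582853}{1686786966} \approx -2.7553$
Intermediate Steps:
$- \frac{384880}{345474} - \frac{272453}{166006} = \left(-384880\right) \frac{1}{345474} - \frac{272453}{166006} = - \frac{11320}{10161} - \frac{272453}{166006} = - \frac{4647582853}{1686786966}$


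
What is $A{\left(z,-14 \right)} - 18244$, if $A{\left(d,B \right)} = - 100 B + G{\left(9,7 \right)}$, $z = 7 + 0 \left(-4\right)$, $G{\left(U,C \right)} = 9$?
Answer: $-16835$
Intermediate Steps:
$z = 7$ ($z = 7 + 0 = 7$)
$A{\left(d,B \right)} = 9 - 100 B$ ($A{\left(d,B \right)} = - 100 B + 9 = 9 - 100 B$)
$A{\left(z,-14 \right)} - 18244 = \left(9 - -1400\right) - 18244 = \left(9 + 1400\right) - 18244 = 1409 - 18244 = -16835$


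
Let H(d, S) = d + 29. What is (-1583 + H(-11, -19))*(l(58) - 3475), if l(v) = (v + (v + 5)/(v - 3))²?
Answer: -21951942/605 ≈ -36284.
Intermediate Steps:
H(d, S) = 29 + d
l(v) = (v + (5 + v)/(-3 + v))²
(-1583 + H(-11, -19))*(l(58) - 3475) = (-1583 + (29 - 11))*((5 + 58² - 2*58)²/(-3 + 58)² - 3475) = (-1583 + 18)*((5 + 3364 - 116)²/55² - 3475) = -1565*((1/3025)*3253² - 3475) = -1565*((1/3025)*10582009 - 3475) = -1565*(10582009/3025 - 3475) = -1565*70134/3025 = -21951942/605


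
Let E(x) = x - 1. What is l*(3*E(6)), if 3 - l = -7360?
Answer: 110445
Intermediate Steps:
l = 7363 (l = 3 - 1*(-7360) = 3 + 7360 = 7363)
E(x) = -1 + x
l*(3*E(6)) = 7363*(3*(-1 + 6)) = 7363*(3*5) = 7363*15 = 110445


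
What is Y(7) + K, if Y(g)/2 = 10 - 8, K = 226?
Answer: 230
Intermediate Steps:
Y(g) = 4 (Y(g) = 2*(10 - 8) = 2*2 = 4)
Y(7) + K = 4 + 226 = 230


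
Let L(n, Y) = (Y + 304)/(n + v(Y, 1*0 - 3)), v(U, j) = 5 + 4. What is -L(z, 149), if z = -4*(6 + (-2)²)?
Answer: 453/31 ≈ 14.613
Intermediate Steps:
z = -40 (z = -4*(6 + 4) = -4*10 = -40)
v(U, j) = 9
L(n, Y) = (304 + Y)/(9 + n) (L(n, Y) = (Y + 304)/(n + 9) = (304 + Y)/(9 + n))
-L(z, 149) = -(304 + 149)/(9 - 40) = -453/(-31) = -(-1)*453/31 = -1*(-453/31) = 453/31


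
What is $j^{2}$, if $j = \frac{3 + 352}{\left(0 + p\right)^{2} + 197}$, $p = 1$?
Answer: $\frac{126025}{39204} \approx 3.2146$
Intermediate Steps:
$j = \frac{355}{198}$ ($j = \frac{3 + 352}{\left(0 + 1\right)^{2} + 197} = \frac{355}{1^{2} + 197} = \frac{355}{1 + 197} = \frac{355}{198} \approx 1.7929$)
$j^{2} = \left(\frac{355}{198}\right)^{2} = \frac{126025}{39204}$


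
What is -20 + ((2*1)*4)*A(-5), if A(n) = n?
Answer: -60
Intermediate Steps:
-20 + ((2*1)*4)*A(-5) = -20 + ((2*1)*4)*(-5) = -20 + (2*4)*(-5) = -20 + 8*(-5) = -20 - 40 = -60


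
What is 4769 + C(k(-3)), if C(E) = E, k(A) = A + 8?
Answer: 4774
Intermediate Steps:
k(A) = 8 + A
4769 + C(k(-3)) = 4769 + (8 - 3) = 4769 + 5 = 4774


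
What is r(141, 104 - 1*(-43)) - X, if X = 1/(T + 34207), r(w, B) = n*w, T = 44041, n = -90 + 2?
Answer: -970901185/78248 ≈ -12408.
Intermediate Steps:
n = -88
r(w, B) = -88*w
X = 1/78248 (X = 1/(44041 + 34207) = 1/78248 ≈ 1.2780e-5)
r(141, 104 - 1*(-43)) - X = -88*141 - 1*1/78248 = -12408 - 1/78248 = -970901185/78248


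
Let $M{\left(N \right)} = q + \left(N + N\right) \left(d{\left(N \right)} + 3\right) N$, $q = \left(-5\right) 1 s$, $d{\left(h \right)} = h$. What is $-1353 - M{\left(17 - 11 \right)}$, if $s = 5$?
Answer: $-1976$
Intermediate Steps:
$q = -25$ ($q = \left(-5\right) 1 \cdot 5 = \left(-5\right) 5 = -25$)
$M{\left(N \right)} = -25 + 2 N^{2} \left(3 + N\right)$ ($M{\left(N \right)} = -25 + \left(N + N\right) \left(N + 3\right) N = -25 + 2 N \left(3 + N\right) N = -25 + 2 N^{2} \left(3 + N\right)$)
$-1353 - M{\left(17 - 11 \right)} = -1353 - \left(-25 + 2 \left(17 - 11\right)^{3} + 6 \left(17 - 11\right)^{2}\right) = -1353 - \left(-25 + 2 \cdot 6^{3} + 6 \cdot 6^{2}\right) = -1353 - \left(-25 + 2 \cdot 216 + 6 \cdot 36\right) = -1353 - \left(-25 + 432 + 216\right) = -1353 - 623 = -1976$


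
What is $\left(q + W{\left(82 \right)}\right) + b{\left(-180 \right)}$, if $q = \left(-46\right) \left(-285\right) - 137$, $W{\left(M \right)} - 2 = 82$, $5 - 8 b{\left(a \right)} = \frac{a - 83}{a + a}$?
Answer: $\frac{37605697}{2880} \approx 13058.0$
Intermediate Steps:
$b{\left(a \right)} = \frac{5}{8} - \frac{-83 + a}{16 a}$ ($b{\left(a \right)} = \frac{5}{8} - \frac{\left(a - 83\right) \frac{1}{a + a}}{8} = \frac{5}{8} - \frac{\left(-83 + a\right) \frac{1}{2 a}}{8} = \frac{5}{8} - \frac{\frac{1}{2} \frac{1}{a} \left(-83 + a\right)}{8} = \frac{5}{8} - \frac{-83 + a}{16 a}$)
$W{\left(M \right)} = 84$ ($W{\left(M \right)} = 2 + 82 = 84$)
$q = 12973$ ($q = 13110 - 137 = 12973$)
$\left(q + W{\left(82 \right)}\right) + b{\left(-180 \right)} = \left(12973 + 84\right) + \frac{83 + 9 \left(-180\right)}{16 \left(-180\right)} = 13057 + \frac{1}{16} \left(- \frac{1}{180}\right) \left(83 - 1620\right) = 13057 + \frac{1}{16} \left(- \frac{1}{180}\right) \left(-1537\right) = 13057 + \frac{1537}{2880} = \frac{37605697}{2880}$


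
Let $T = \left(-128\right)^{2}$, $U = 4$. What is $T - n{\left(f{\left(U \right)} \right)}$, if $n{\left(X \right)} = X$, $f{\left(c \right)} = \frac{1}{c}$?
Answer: $\frac{65535}{4} \approx 16384.0$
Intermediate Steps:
$T = 16384$
$T - n{\left(f{\left(U \right)} \right)} = 16384 - \frac{1}{4} = \frac{65535}{4}$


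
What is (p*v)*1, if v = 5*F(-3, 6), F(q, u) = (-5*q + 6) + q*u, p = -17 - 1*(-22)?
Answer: 75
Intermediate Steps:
p = 5 (p = -17 + 22 = 5)
F(q, u) = 6 - 5*q + q*u (F(q, u) = (6 - 5*q) + q*u = 6 - 5*q + q*u)
v = 15 (v = 5*(6 - 5*(-3) - 3*6) = 5*(6 + 15 - 18) = 5*3 = 15)
(p*v)*1 = (5*15)*1 = 75*1 = 75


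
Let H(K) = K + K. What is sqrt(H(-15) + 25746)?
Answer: 2*sqrt(6429) ≈ 160.36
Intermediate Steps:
H(K) = 2*K
sqrt(H(-15) + 25746) = sqrt(2*(-15) + 25746) = sqrt(-30 + 25746) = sqrt(25716) = 2*sqrt(6429)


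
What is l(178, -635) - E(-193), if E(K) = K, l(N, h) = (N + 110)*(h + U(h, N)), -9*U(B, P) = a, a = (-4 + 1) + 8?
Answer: -182847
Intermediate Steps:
a = 5 (a = -3 + 8 = 5)
U(B, P) = -5/9 (U(B, P) = -⅑*5 = -5/9)
l(N, h) = (110 + N)*(-5/9 + h) (l(N, h) = (N + 110)*(h - 5/9) = (110 + N)*(-5/9 + h))
l(178, -635) - E(-193) = (-550/9 + 110*(-635) - 5/9*178 + 178*(-635)) - 1*(-193) = (-550/9 - 69850 - 890/9 - 113030) + 193 = -183040 + 193 = -182847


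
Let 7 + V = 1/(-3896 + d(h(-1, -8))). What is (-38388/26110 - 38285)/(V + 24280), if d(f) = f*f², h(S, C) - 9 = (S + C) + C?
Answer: -28613637176/18140580845 ≈ -1.5773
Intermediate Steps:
h(S, C) = 9 + S + 2*C (h(S, C) = 9 + ((S + C) + C) = 9 + ((C + S) + C) = 9 + (S + 2*C) = 9 + S + 2*C)
d(f) = f³
V = -30857/4408 (V = -7 + 1/(-3896 + (9 - 1 + 2*(-8))³) = -7 + 1/(-3896 + (9 - 1 - 16)³) = -7 + 1/(-3896 + (-8)³) = -7 + 1/(-3896 - 512) = -7 + 1/(-4408) = -7 - 1/4408 = -30857/4408 ≈ -7.0002)
(-38388/26110 - 38285)/(V + 24280) = (-38388/26110 - 38285)/(-30857/4408 + 24280) = (-38388*1/26110 - 38285)/(106995383/4408) = (-2742/1865 - 38285)*(4408/106995383) = -71404267/1865*4408/106995383 = -28613637176/18140580845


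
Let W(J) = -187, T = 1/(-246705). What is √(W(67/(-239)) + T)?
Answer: 2*I*√2845362002595/246705 ≈ 13.675*I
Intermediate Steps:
T = -1/246705 ≈ -4.0534e-6
√(W(67/(-239)) + T) = √(-187 - 1/246705) = √(-46133836/246705) = 2*I*√2845362002595/246705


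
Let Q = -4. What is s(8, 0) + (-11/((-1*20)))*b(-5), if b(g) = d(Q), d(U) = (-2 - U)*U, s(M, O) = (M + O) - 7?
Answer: -17/5 ≈ -3.4000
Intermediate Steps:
s(M, O) = -7 + M + O
d(U) = U*(-2 - U)
b(g) = -8 (b(g) = -1*(-4)*(2 - 4) = -1*(-4)*(-2) = -8)
s(8, 0) + (-11/((-1*20)))*b(-5) = (-7 + 8 + 0) - 11/((-1*20))*(-8) = 1 - 11/(-20)*(-8) = 1 - 11*(-1/20)*(-8) = 1 + (11/20)*(-8) = 1 - 22/5 = -17/5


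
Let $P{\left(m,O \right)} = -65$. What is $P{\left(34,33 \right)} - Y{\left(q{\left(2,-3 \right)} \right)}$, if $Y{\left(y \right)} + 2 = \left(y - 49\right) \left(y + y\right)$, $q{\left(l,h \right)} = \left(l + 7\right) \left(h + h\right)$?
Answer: $-11187$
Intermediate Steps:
$q{\left(l,h \right)} = 2 h \left(7 + l\right)$ ($q{\left(l,h \right)} = \left(7 + l\right) 2 h = 2 h \left(7 + l\right)$)
$Y{\left(y \right)} = -2 + 2 y \left(-49 + y\right)$ ($Y{\left(y \right)} = -2 + \left(y - 49\right) \left(y + y\right) = -2 + \left(-49 + y\right) 2 y = -2 + 2 y \left(-49 + y\right)$)
$P{\left(34,33 \right)} - Y{\left(q{\left(2,-3 \right)} \right)} = -65 - \left(-2 - 98 \cdot 2 \left(-3\right) \left(7 + 2\right) + 2 \left(2 \left(-3\right) \left(7 + 2\right)\right)^{2}\right) = -65 - \left(-2 - 98 \cdot 2 \left(-3\right) 9 + 2 \left(2 \left(-3\right) 9\right)^{2}\right) = -65 - \left(-2 - -5292 + 2 \left(-54\right)^{2}\right) = -65 - \left(-2 + 5292 + 2 \cdot 2916\right) = -65 - \left(-2 + 5292 + 5832\right) = -65 - 11122 = -11187$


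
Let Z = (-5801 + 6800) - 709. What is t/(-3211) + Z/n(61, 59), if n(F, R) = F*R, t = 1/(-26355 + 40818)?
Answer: 13467797371/167140054107 ≈ 0.080578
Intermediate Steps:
Z = 290 (Z = 999 - 709 = 290)
t = 1/14463 ≈ 6.9142e-5
t/(-3211) + Z/n(61, 59) = (1/14463)/(-3211) + 290/((61*59)) = (1/14463)*(-1/3211) + 290/3599 = -1/46440693 + 290*(1/3599) = -1/46440693 + 290/3599 = 13467797371/167140054107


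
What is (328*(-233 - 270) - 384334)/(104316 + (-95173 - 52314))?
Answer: 549318/43171 ≈ 12.724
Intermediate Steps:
(328*(-233 - 270) - 384334)/(104316 + (-95173 - 52314)) = (328*(-503) - 384334)/(104316 - 147487) = (-164984 - 384334)/(-43171) = -549318*(-1/43171) = 549318/43171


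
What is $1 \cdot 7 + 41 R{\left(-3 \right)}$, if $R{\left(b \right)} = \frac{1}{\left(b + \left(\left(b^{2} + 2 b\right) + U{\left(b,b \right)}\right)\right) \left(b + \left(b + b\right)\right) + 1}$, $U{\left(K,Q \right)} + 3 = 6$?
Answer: $\frac{141}{26} \approx 5.4231$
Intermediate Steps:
$U{\left(K,Q \right)} = 3$ ($U{\left(K,Q \right)} = -3 + 6 = 3$)
$R{\left(b \right)} = \frac{1}{1 + 3 b \left(3 + b^{2} + 3 b\right)}$ ($R{\left(b \right)} = \frac{1}{\left(b + \left(\left(b^{2} + 2 b\right) + 3\right)\right) \left(b + \left(b + b\right)\right) + 1} = \frac{1}{\left(b + \left(3 + b^{2} + 2 b\right)\right) \left(b + 2 b\right) + 1} = \frac{1}{\left(3 + b^{2} + 3 b\right) 3 b + 1} = \frac{1}{3 b \left(3 + b^{2} + 3 b\right) + 1} = \frac{1}{1 + 3 b \left(3 + b^{2} + 3 b\right)}$)
$1 \cdot 7 + 41 R{\left(-3 \right)} = 1 \cdot 7 + \frac{41}{1 + 3 \left(-3\right)^{3} + 9 \left(-3\right) + 9 \left(-3\right)^{2}} = 7 + \frac{41}{1 + 3 \left(-27\right) - 27 + 9 \cdot 9} = 7 + \frac{41}{1 - 81 - 27 + 81} = 7 + \frac{41}{-26} = 7 + 41 \left(- \frac{1}{26}\right) = 7 - \frac{41}{26} = \frac{141}{26}$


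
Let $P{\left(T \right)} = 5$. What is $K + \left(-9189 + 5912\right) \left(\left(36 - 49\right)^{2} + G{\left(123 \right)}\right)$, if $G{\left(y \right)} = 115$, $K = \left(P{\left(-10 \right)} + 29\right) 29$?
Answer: $-929682$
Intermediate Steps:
$K = 986$ ($K = \left(5 + 29\right) 29 = 34 \cdot 29 = 986$)
$K + \left(-9189 + 5912\right) \left(\left(36 - 49\right)^{2} + G{\left(123 \right)}\right) = 986 + \left(-9189 + 5912\right) \left(\left(36 - 49\right)^{2} + 115\right) = 986 - 3277 \left(\left(-13\right)^{2} + 115\right) = 986 - 3277 \left(169 + 115\right) = 986 - 930668 = -929682$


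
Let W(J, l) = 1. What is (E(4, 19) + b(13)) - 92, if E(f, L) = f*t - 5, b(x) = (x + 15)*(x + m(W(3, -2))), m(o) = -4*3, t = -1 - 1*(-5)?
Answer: -53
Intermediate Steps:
t = 4 (t = -1 + 5 = 4)
m(o) = -12
b(x) = (-12 + x)*(15 + x) (b(x) = (x + 15)*(x - 12) = (15 + x)*(-12 + x) = (-12 + x)*(15 + x))
E(f, L) = -5 + 4*f (E(f, L) = f*4 - 5 = 4*f - 5 = -5 + 4*f)
(E(4, 19) + b(13)) - 92 = ((-5 + 4*4) + (-180 + 13² + 3*13)) - 92 = ((-5 + 16) + (-180 + 169 + 39)) - 92 = (11 + 28) - 92 = 39 - 92 = -53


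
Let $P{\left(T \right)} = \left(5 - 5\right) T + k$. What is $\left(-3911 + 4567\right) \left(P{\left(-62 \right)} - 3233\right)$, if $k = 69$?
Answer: $-2075584$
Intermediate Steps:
$P{\left(T \right)} = 69$ ($P{\left(T \right)} = \left(5 - 5\right) T + 69 = 0 T + 69 = 0 + 69 = 69$)
$\left(-3911 + 4567\right) \left(P{\left(-62 \right)} - 3233\right) = \left(-3911 + 4567\right) \left(69 - 3233\right) = 656 \left(-3164\right) = -2075584$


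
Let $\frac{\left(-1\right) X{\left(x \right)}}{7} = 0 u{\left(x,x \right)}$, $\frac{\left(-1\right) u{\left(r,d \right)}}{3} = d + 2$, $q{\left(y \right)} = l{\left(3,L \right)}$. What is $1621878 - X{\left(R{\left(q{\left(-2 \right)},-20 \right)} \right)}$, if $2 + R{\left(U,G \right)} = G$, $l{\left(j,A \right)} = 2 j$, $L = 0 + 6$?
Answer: $1621878$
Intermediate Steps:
$L = 6$
$q{\left(y \right)} = 6$ ($q{\left(y \right)} = 2 \cdot 3 = 6$)
$R{\left(U,G \right)} = -2 + G$
$u{\left(r,d \right)} = -6 - 3 d$ ($u{\left(r,d \right)} = - 3 \left(d + 2\right) = - 3 \left(2 + d\right) = -6 - 3 d$)
$X{\left(x \right)} = 0$ ($X{\left(x \right)} = - 7 \cdot 0 \left(-6 - 3 x\right) = \left(-7\right) 0 = 0$)
$1621878 - X{\left(R{\left(q{\left(-2 \right)},-20 \right)} \right)} = 1621878 - 0 = 1621878 + 0 = 1621878$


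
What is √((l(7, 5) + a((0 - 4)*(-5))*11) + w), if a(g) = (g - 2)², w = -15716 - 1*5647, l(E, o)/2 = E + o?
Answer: 15*I*√79 ≈ 133.32*I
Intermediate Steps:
l(E, o) = 2*E + 2*o (l(E, o) = 2*(E + o) = 2*E + 2*o)
w = -21363 (w = -15716 - 5647 = -21363)
a(g) = (-2 + g)²
√((l(7, 5) + a((0 - 4)*(-5))*11) + w) = √(((2*7 + 2*5) + (-2 + (0 - 4)*(-5))²*11) - 21363) = √(((14 + 10) + (-2 - 4*(-5))²*11) - 21363) = √((24 + (-2 + 20)²*11) - 21363) = √((24 + 18²*11) - 21363) = √((24 + 324*11) - 21363) = √((24 + 3564) - 21363) = √(3588 - 21363) = √(-17775) = 15*I*√79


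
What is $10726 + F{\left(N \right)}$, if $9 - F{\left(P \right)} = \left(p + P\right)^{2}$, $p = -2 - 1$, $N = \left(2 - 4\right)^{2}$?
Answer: $10734$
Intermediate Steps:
$N = 4$ ($N = \left(-2\right)^{2} = 4$)
$p = -3$
$F{\left(P \right)} = 9 - \left(-3 + P\right)^{2}$
$10726 + F{\left(N \right)} = 10726 + 4 \left(6 - 4\right) = 10726 + 4 \cdot 2 = 10726 + 8 = 10734$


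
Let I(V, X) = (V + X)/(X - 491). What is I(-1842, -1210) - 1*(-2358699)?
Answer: 573164293/243 ≈ 2.3587e+6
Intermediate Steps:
I(V, X) = (V + X)/(-491 + X)
I(-1842, -1210) - 1*(-2358699) = (-1842 - 1210)/(-491 - 1210) - 1*(-2358699) = -3052/(-1701) + 2358699 = -1/1701*(-3052) + 2358699 = 436/243 + 2358699 = 573164293/243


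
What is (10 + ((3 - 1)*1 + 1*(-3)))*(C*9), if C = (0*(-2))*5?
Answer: 0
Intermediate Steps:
C = 0 (C = 0*5 = 0)
(10 + ((3 - 1)*1 + 1*(-3)))*(C*9) = (10 + ((3 - 1)*1 + 1*(-3)))*(0*9) = (10 + (2*1 - 3))*0 = (10 + (2 - 3))*0 = (10 - 1)*0 = 9*0 = 0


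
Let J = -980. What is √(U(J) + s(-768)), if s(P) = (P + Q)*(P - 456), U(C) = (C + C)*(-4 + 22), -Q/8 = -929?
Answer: 252*I*√129 ≈ 2862.2*I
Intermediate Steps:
Q = 7432 (Q = -8*(-929) = 7432)
U(C) = 36*C (U(C) = (2*C)*18 = 36*C)
s(P) = (-456 + P)*(7432 + P) (s(P) = (P + 7432)*(P - 456) = (7432 + P)*(-456 + P) = (-456 + P)*(7432 + P))
√(U(J) + s(-768)) = √(36*(-980) + (-3388992 + (-768)² + 6976*(-768))) = √(-35280 + (-3388992 + 589824 - 5357568)) = √(-35280 - 8156736) = √(-8192016) = 252*I*√129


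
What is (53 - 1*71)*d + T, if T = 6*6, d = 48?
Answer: -828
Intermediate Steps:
T = 36
(53 - 1*71)*d + T = (53 - 1*71)*48 + 36 = (53 - 71)*48 + 36 = -18*48 + 36 = -864 + 36 = -828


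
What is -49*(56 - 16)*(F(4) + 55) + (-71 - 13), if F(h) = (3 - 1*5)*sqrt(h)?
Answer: -100044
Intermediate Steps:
F(h) = -2*sqrt(h) (F(h) = (3 - 5)*sqrt(h) = -2*sqrt(h))
-49*(56 - 16)*(F(4) + 55) + (-71 - 13) = -49*(56 - 16)*(-2*sqrt(4) + 55) + (-71 - 13) = -1960*(-2*2 + 55) - 84 = -1960*(-4 + 55) - 84 = -1960*51 - 84 = -49*2040 - 84 = -99960 - 84 = -100044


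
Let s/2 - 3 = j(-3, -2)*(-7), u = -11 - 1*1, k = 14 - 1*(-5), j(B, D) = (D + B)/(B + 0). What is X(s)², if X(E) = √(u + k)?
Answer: 7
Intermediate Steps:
j(B, D) = (B + D)/B
k = 19 (k = 14 + 5 = 19)
u = -12 (u = -11 - 1 = -12)
s = -52/3 (s = 6 + 2*(((-3 - 2)/(-3))*(-7)) = 6 + 2*(-⅓*(-5)*(-7)) = 6 + 2*((5/3)*(-7)) = 6 + 2*(-35/3) = 6 - 70/3 = -52/3 ≈ -17.333)
X(E) = √7 (X(E) = √(-12 + 19) = √7)
X(s)² = (√7)² = 7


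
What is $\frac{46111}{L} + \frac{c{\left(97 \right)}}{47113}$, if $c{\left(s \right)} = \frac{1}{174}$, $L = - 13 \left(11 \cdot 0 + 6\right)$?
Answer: $- \frac{2423092259}{4098831} \approx -591.17$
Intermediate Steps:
$L = -78$ ($L = - 13 \left(0 + 6\right) = \left(-13\right) 6 = -78$)
$c{\left(s \right)} = \frac{1}{174}$
$\frac{46111}{L} + \frac{c{\left(97 \right)}}{47113} = \frac{46111}{-78} + \frac{1}{174 \cdot 47113} = 46111 \left(- \frac{1}{78}\right) + \frac{1}{174} \cdot \frac{1}{47113} = - \frac{3547}{6} + \frac{1}{8197662} = - \frac{2423092259}{4098831}$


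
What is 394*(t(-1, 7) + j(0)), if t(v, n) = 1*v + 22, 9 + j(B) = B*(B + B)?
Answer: 4728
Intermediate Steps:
j(B) = -9 + 2*B² (j(B) = -9 + B*(B + B) = -9 + B*(2*B) = -9 + 2*B²)
t(v, n) = 22 + v (t(v, n) = v + 22 = 22 + v)
394*(t(-1, 7) + j(0)) = 394*((22 - 1) + (-9 + 2*0²)) = 394*(21 + (-9 + 2*0)) = 394*(21 + (-9 + 0)) = 394*(21 - 9) = 394*12 = 4728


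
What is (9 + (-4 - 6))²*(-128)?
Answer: -128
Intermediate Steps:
(9 + (-4 - 6))²*(-128) = (9 - 10)²*(-128) = (-1)²*(-128) = 1*(-128) = -128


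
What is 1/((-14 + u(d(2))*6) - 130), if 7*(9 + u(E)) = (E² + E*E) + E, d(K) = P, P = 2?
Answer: -7/1326 ≈ -0.0052790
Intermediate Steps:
d(K) = 2
u(E) = -9 + E/7 + 2*E²/7 (u(E) = -9 + ((E² + E*E) + E)/7 = -9 + ((E² + E²) + E)/7 = -9 + (2*E² + E)/7 = -9 + (E + 2*E²)/7 = -9 + (E/7 + 2*E²/7) = -9 + E/7 + 2*E²/7)
1/((-14 + u(d(2))*6) - 130) = 1/((-14 + (-9 + (⅐)*2 + (2/7)*2²)*6) - 130) = 1/((-14 + (-9 + 2/7 + (2/7)*4)*6) - 130) = 1/((-14 + (-9 + 2/7 + 8/7)*6) - 130) = 1/((-14 - 53/7*6) - 130) = 1/((-14 - 318/7) - 130) = 1/(-416/7 - 130) = 1/(-1326/7) = -7/1326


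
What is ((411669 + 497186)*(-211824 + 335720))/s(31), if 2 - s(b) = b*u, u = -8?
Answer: 11260349908/25 ≈ 4.5041e+8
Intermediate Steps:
s(b) = 2 + 8*b (s(b) = 2 - b*(-8) = 2 - (-8)*b = 2 + 8*b)
((411669 + 497186)*(-211824 + 335720))/s(31) = ((411669 + 497186)*(-211824 + 335720))/(2 + 8*31) = (908855*123896)/(2 + 248) = 112603499080/250 = 112603499080*(1/250) = 11260349908/25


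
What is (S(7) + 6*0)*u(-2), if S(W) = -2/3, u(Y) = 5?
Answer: -10/3 ≈ -3.3333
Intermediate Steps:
S(W) = -⅔ (S(W) = -2*⅓ = -⅔)
(S(7) + 6*0)*u(-2) = (-⅔ + 6*0)*5 = (-⅔ + 0)*5 = -⅔*5 = -10/3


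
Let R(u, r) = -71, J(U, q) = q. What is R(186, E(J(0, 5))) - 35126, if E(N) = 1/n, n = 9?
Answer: -35197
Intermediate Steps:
E(N) = ⅑ (E(N) = 1/9 = ⅑)
R(186, E(J(0, 5))) - 35126 = -71 - 35126 = -35197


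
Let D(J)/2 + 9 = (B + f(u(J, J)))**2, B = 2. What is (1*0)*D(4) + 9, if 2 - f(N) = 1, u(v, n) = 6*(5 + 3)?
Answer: 9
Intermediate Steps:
u(v, n) = 48 (u(v, n) = 6*8 = 48)
f(N) = 1 (f(N) = 2 - 1*1 = 2 - 1 = 1)
D(J) = 0 (D(J) = -18 + 2*(2 + 1)**2 = -18 + 2*3**2 = -18 + 2*9 = -18 + 18 = 0)
(1*0)*D(4) + 9 = (1*0)*0 + 9 = 0*0 + 9 = 0 + 9 = 9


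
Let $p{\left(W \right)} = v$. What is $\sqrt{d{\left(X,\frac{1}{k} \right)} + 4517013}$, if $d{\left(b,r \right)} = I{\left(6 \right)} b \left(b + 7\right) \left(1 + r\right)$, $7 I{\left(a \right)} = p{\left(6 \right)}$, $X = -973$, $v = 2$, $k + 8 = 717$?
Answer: $\frac{\sqrt{2405800989573}}{709} \approx 2187.7$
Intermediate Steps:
$k = 709$ ($k = -8 + 717 = 709$)
$p{\left(W \right)} = 2$
$I{\left(a \right)} = \frac{2}{7}$ ($I{\left(a \right)} = \frac{1}{7} \cdot 2 = \frac{2}{7}$)
$d{\left(b,r \right)} = \frac{2 b \left(1 + r\right) \left(7 + b\right)}{7}$ ($d{\left(b,r \right)} = \frac{2 b}{7} \left(b + 7\right) \left(1 + r\right) = \frac{2 b}{7} \left(7 + b\right) \left(1 + r\right) = \frac{2 b}{7} \left(1 + r\right) \left(7 + b\right) = \frac{2 b \left(1 + r\right) \left(7 + b\right)}{7}$)
$\sqrt{d{\left(X,\frac{1}{k} \right)} + 4517013} = \sqrt{\frac{2}{7} \left(-973\right) \left(7 - 973 + \frac{7}{709} - \frac{973}{709}\right) + 4517013} = \sqrt{\frac{2}{7} \left(-973\right) \left(- \frac{685860}{709}\right) + 4517013} = \sqrt{\frac{190669080}{709} + 4517013} = \sqrt{\frac{3393231297}{709}} = \frac{\sqrt{2405800989573}}{709}$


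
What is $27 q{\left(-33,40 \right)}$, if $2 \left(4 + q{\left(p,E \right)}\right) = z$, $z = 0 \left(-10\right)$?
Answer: $-108$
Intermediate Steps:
$z = 0$
$q{\left(p,E \right)} = -4$ ($q{\left(p,E \right)} = -4 + \frac{1}{2} \cdot 0 = -4 + 0 = -4$)
$27 q{\left(-33,40 \right)} = 27 \left(-4\right) = -108$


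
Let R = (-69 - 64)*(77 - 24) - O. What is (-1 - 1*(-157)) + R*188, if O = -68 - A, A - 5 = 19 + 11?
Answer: -1305692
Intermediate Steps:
A = 35 (A = 5 + (19 + 11) = 5 + 30 = 35)
O = -103 (O = -68 - 1*35 = -68 - 35 = -103)
R = -6946 (R = (-69 - 64)*(77 - 24) - 1*(-103) = -133*53 + 103 = -7049 + 103 = -6946)
(-1 - 1*(-157)) + R*188 = (-1 - 1*(-157)) - 6946*188 = (-1 + 157) - 1305848 = 156 - 1305848 = -1305692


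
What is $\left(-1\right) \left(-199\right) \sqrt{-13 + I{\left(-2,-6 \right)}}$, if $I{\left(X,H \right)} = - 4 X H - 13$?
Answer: $199 i \sqrt{74} \approx 1711.9 i$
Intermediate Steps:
$I{\left(X,H \right)} = -13 - 4 H X$ ($I{\left(X,H \right)} = - 4 H X - 13 = -13 - 4 H X$)
$\left(-1\right) \left(-199\right) \sqrt{-13 + I{\left(-2,-6 \right)}} = \left(-1\right) \left(-199\right) \sqrt{-13 - \left(13 - -48\right)} = 199 \sqrt{-13 - 61} = 199 \sqrt{-74} = 199 i \sqrt{74}$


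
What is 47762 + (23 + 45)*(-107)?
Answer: 40486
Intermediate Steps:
47762 + (23 + 45)*(-107) = 47762 + 68*(-107) = 47762 - 7276 = 40486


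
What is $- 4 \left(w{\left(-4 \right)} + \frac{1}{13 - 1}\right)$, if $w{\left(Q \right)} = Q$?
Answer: $\frac{47}{3} \approx 15.667$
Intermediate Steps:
$- 4 \left(w{\left(-4 \right)} + \frac{1}{13 - 1}\right) = - 4 \left(-4 + \frac{1}{13 - 1}\right) = - 4 \left(-4 + \frac{1}{12}\right) = \left(-4\right) \left(- \frac{47}{12}\right) = \frac{47}{3}$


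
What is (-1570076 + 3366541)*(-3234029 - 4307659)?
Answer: -13548378532920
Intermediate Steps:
(-1570076 + 3366541)*(-3234029 - 4307659) = 1796465*(-7541688) = -13548378532920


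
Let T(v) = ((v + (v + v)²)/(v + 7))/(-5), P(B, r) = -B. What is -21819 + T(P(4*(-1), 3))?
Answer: -1200113/55 ≈ -21820.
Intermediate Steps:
T(v) = -(v + 4*v²)/(5*(7 + v)) (T(v) = -(v + (2*v)²)/(5*(7 + v)) = -(v + 4*v²)/(5*(7 + v)))
-21819 + T(P(4*(-1), 3)) = -21819 - (-4*(-1))*(1 + 4*(-4*(-1)))/(35 + 5*(-4*(-1))) = -21819 - (-1*(-4))*(1 + 4*(-1*(-4)))/(35 + 5*(-1*(-4))) = -21819 - 1*4*(1 + 4*4)/(35 + 5*4) = -21819 - 1*4*(1 + 16)/(35 + 20) = -21819 - 1*4*17/55 = -21819 - 1*4*1/55*17 = -21819 - 68/55 = -1200113/55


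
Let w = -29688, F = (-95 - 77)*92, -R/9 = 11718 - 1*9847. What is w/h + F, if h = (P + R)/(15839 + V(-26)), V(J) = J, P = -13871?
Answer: -8249348/15355 ≈ -537.24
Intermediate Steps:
R = -16839 (R = -9*(11718 - 1*9847) = -9*(11718 - 9847) = -9*1871 = -16839)
F = -15824 (F = -172*92 = -15824)
h = -30710/15813 (h = (-13871 - 16839)/(15839 - 26) = -30710/15813 ≈ -1.9421)
w/h + F = -29688/(-30710/15813) - 15824 = -29688*(-15813/30710) - 15824 = 234728172/15355 - 15824 = -8249348/15355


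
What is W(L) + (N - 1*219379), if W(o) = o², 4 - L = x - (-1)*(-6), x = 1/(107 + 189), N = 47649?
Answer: -15037539999/87616 ≈ -1.7163e+5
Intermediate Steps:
x = 1/296 ≈ 0.0033784
L = 2959/296 (L = 4 - (1/296 - (-1)*(-6)) = 4 - (1/296 - 1*6) = 4 - (1/296 - 6) = 4 - 1*(-1775/296) = 4 + 1775/296 = 2959/296 ≈ 9.9966)
W(L) + (N - 1*219379) = (2959/296)² + (47649 - 1*219379) = 8755681/87616 + (47649 - 219379) = 8755681/87616 - 171730 = -15037539999/87616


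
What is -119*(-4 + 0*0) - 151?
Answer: 325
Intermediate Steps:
-119*(-4 + 0*0) - 151 = -119*(-4 + 0) - 151 = -119*(-4) - 151 = 476 - 151 = 325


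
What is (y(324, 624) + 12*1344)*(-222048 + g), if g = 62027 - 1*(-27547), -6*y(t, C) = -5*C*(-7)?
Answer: -1654335312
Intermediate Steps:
y(t, C) = -35*C/6 (y(t, C) = -(-5*C)*(-7)/6 = -35*C/6)
g = 89574 (g = 62027 + 27547 = 89574)
(y(324, 624) + 12*1344)*(-222048 + g) = (-35/6*624 + 12*1344)*(-222048 + 89574) = (-3640 + 16128)*(-132474) = 12488*(-132474) = -1654335312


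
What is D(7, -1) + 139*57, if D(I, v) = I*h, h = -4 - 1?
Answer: 7888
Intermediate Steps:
h = -5
D(I, v) = -5*I (D(I, v) = I*(-5) = -5*I)
D(7, -1) + 139*57 = -5*7 + 139*57 = -35 + 7923 = 7888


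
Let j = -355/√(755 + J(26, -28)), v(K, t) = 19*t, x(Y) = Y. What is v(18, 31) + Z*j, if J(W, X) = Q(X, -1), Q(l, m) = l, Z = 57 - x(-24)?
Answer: 589 - 28755*√727/727 ≈ -477.46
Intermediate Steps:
Z = 81 (Z = 57 - 1*(-24) = 57 + 24 = 81)
J(W, X) = X
j = -355*√727/727 (j = -355/√(755 - 28) = -355*√727/727 ≈ -13.166)
v(18, 31) + Z*j = 19*31 + 81*(-355*√727/727) = 589 - 28755*√727/727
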